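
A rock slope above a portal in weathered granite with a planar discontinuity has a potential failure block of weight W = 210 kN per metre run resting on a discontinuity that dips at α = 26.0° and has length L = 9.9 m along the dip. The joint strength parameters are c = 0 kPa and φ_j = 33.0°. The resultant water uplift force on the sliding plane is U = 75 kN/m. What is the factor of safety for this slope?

Resolving the block weight along and normal to the plane and applying the Mohr–Coulomb strength on the joint:
N' = W cosα − U = 210·cos26.0° − 75 = 113.7 kN/m
Driving force T = W sinα = 210·sin26.0° = 92.1 kN/m
Resisting force R = c·L + N'·tanφ_j = 0·9.9 + 113.7·tan33.0° = 0.0 + 73.9 = 73.9 kN/m
FS = R / T = 73.9 / 92.1 = 0.802

FS = 0.80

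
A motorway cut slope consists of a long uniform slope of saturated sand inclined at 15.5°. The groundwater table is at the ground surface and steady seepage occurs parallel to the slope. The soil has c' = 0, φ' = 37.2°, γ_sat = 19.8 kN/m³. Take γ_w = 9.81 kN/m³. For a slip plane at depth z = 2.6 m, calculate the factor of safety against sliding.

With seepage parallel to the slope and the water table at the surface, the effective normal stress on the slip plane uses the buoyant unit weight γ' = γ_sat − γ_w while the driving shear stress uses γ_sat:
FS = [c' + γ' z cos²β tanφ'] / [γ_sat z sinβ cosβ]
(For c' = 0 this reduces to FS = (γ'/γ_sat)·tanφ'/tanβ.)
γ' = 19.8 − 9.81 = 9.99 kN/m³
Numerator = 0.0 + 9.99·2.6·cos²15.5°·tan37.2° = 0.0 + 9.99·2.6·0.9286·0.7590 = 18.307 kPa
Denominator = 19.8·2.6·sin15.5°·cos15.5° = 19.8·2.6·0.2672·0.9636 = 13.257 kPa
FS = 18.307 / 13.257 = 1.381

FS = 1.38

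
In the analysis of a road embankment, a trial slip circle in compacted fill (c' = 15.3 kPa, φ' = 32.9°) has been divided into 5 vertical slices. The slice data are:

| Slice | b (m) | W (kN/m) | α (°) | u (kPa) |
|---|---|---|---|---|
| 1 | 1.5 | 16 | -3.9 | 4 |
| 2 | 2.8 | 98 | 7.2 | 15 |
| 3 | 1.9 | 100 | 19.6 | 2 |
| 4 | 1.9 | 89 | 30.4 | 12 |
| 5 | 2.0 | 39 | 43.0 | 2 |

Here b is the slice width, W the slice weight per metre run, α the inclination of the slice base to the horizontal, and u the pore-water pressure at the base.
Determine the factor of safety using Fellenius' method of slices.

FS = 2.75

Ordinary method of slices: FS = Σ[c'·Δl_i + (W_i cosα_i − u_i·Δl_i)·tanφ'] / Σ W_i sinα_i, with Δl_i = b_i / cosα_i.
Slice 1: Δl = 1.5/cos(-3.9°) = 1.503 m; N'_1 = 16·cos(-3.9°) − 4·1.503 = 9.9; c'Δl = 23.00; W sinα = -1.1
Slice 2: Δl = 2.8/cos7.2° = 2.822 m; N'_2 = 98·cos7.2° − 15·2.822 = 54.9; c'Δl = 43.18; W sinα = 12.3
Slice 3: Δl = 1.9/cos19.6° = 2.017 m; N'_3 = 100·cos19.6° − 2·2.017 = 90.2; c'Δl = 30.86; W sinα = 33.5
Slice 4: Δl = 1.9/cos30.4° = 2.203 m; N'_4 = 89·cos30.4° − 12·2.203 = 50.3; c'Δl = 33.70; W sinα = 45.0
Slice 5: Δl = 2.0/cos43.0° = 2.735 m; N'_5 = 39·cos43.0° − 2·2.735 = 23.1; c'Δl = 41.84; W sinα = 26.6
Σc'Δl = 172.6 kN/m; ΣN' = 228.4 kN/m; ΣW sinα = 116.4 kN/m
Resisting = 172.6 + 228.4·tan32.9° = 172.6 + 147.8 = 320.3 kN/m
FS = 320.3 / 116.4 = 2.753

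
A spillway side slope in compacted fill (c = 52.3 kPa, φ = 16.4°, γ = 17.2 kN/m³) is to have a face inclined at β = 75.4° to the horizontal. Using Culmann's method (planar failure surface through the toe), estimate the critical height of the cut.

Culmann's analysis gives the critical failure plane at α_cr = (β + φ)/2 = (75.4 + 16.4)/2 = 45.9°, and the critical height
H_c = (4c/γ) · sinβ cosφ / [1 − cos(β − φ)]
    = (4·52.3/17.2) · sin75.4°·cos16.4° / [1 − cos(59.0°)]
    = 12.163 · 0.9677·0.9593 / [1 − 0.5150]
    = 12.163 · 0.9283 / 0.4850
    = 23.28 m

H_c = 23.28 m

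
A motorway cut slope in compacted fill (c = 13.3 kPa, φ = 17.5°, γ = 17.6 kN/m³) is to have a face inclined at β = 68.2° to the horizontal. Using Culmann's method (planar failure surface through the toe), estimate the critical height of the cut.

H_c = 7.30 m

Culmann's analysis gives the critical failure plane at α_cr = (β + φ)/2 = (68.2 + 17.5)/2 = 42.9°, and the critical height
H_c = (4c/γ) · sinβ cosφ / [1 − cos(β − φ)]
    = (4·13.3/17.6) · sin68.2°·cos17.5° / [1 − cos(50.7°)]
    = 3.023 · 0.9285·0.9537 / [1 − 0.6334]
    = 3.023 · 0.8855 / 0.3666
    = 7.30 m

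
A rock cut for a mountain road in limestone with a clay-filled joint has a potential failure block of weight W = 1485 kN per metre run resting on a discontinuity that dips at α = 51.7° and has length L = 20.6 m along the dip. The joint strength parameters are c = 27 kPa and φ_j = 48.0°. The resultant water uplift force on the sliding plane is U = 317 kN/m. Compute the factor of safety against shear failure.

Resolving the block weight along and normal to the plane and applying the Mohr–Coulomb strength on the joint:
N' = W cosα − U = 1485·cos51.7° − 317 = 603.4 kN/m
Driving force T = W sinα = 1485·sin51.7° = 1165.4 kN/m
Resisting force R = c·L + N'·tanφ_j = 27·20.6 + 603.4·tan48.0° = 556.2 + 670.1 = 1226.3 kN/m
FS = R / T = 1226.3 / 1165.4 = 1.052

FS = 1.05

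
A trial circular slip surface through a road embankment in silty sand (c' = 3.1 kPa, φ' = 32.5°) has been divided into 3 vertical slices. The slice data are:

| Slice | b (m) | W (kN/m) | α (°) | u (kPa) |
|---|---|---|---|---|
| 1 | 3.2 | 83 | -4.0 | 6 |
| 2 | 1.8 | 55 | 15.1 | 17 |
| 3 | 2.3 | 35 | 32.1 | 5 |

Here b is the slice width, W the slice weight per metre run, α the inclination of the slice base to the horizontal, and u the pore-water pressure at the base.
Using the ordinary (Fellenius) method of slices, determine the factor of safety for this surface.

Ordinary method of slices: FS = Σ[c'·Δl_i + (W_i cosα_i − u_i·Δl_i)·tanφ'] / Σ W_i sinα_i, with Δl_i = b_i / cosα_i.
Slice 1: Δl = 3.2/cos(-4.0°) = 3.208 m; N'_1 = 83·cos(-4.0°) − 6·3.208 = 63.6; c'Δl = 9.94; W sinα = -5.8
Slice 2: Δl = 1.8/cos15.1° = 1.864 m; N'_2 = 55·cos15.1° − 17·1.864 = 21.4; c'Δl = 5.78; W sinα = 14.3
Slice 3: Δl = 2.3/cos32.1° = 2.715 m; N'_3 = 35·cos32.1° − 5·2.715 = 16.1; c'Δl = 8.42; W sinα = 18.6
Σc'Δl = 24.1 kN/m; ΣN' = 101.0 kN/m; ΣW sinα = 27.1 kN/m
Resisting = 24.1 + 101.0·tan32.5° = 24.1 + 64.4 = 88.5 kN/m
FS = 88.5 / 27.1 = 3.261

FS = 3.26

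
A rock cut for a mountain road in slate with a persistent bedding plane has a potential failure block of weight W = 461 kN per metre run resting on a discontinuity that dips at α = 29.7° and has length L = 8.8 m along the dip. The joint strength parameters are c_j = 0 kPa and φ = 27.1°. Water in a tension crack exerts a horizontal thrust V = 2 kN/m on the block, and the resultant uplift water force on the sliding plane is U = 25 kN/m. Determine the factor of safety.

Resolving the block weight along and normal to the plane and applying the Mohr–Coulomb strength on the joint:
N' = W cosα − U − V sinα = 461·cos29.7° − 25 − 2·sin29.7° = 374.4 kN/m
Driving force T = W sinα + V cosα = 461·sin29.7° + 2·cos29.7° = 230.1 kN/m
Resisting force R = c_j·L + N'·tanφ = 0·8.8 + 374.4·tan27.1° = 0.0 + 191.6 = 191.6 kN/m
FS = R / T = 191.6 / 230.1 = 0.833

FS = 0.83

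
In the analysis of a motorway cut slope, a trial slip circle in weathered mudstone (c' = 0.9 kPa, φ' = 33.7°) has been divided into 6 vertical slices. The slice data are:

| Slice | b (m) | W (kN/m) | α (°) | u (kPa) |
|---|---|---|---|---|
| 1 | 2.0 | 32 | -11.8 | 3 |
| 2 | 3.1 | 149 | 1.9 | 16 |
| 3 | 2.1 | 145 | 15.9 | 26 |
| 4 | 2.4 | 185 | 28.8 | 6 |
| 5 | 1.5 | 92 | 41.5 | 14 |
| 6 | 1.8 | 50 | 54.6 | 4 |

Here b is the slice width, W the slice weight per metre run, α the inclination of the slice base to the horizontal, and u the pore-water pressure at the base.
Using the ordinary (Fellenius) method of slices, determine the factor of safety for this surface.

FS = 1.25

Ordinary method of slices: FS = Σ[c'·Δl_i + (W_i cosα_i − u_i·Δl_i)·tanφ'] / Σ W_i sinα_i, with Δl_i = b_i / cosα_i.
Slice 1: Δl = 2.0/cos(-11.8°) = 2.043 m; N'_1 = 32·cos(-11.8°) − 3·2.043 = 25.2; c'Δl = 1.84; W sinα = -6.5
Slice 2: Δl = 3.1/cos1.9° = 3.102 m; N'_2 = 149·cos1.9° − 16·3.102 = 99.3; c'Δl = 2.79; W sinα = 4.9
Slice 3: Δl = 2.1/cos15.9° = 2.184 m; N'_3 = 145·cos15.9° − 26·2.184 = 82.7; c'Δl = 1.97; W sinα = 39.7
Slice 4: Δl = 2.4/cos28.8° = 2.739 m; N'_4 = 185·cos28.8° − 6·2.739 = 145.7; c'Δl = 2.46; W sinα = 89.1
Slice 5: Δl = 1.5/cos41.5° = 2.003 m; N'_5 = 92·cos41.5° − 14·2.003 = 40.9; c'Δl = 1.80; W sinα = 61.0
Slice 6: Δl = 1.8/cos54.6° = 3.107 m; N'_6 = 50·cos54.6° − 4·3.107 = 16.5; c'Δl = 2.80; W sinα = 40.8
Σc'Δl = 13.7 kN/m; ΣN' = 410.2 kN/m; ΣW sinα = 229.0 kN/m
Resisting = 13.7 + 410.2·tan33.7° = 13.7 + 273.6 = 287.3 kN/m
FS = 287.3 / 229.0 = 1.255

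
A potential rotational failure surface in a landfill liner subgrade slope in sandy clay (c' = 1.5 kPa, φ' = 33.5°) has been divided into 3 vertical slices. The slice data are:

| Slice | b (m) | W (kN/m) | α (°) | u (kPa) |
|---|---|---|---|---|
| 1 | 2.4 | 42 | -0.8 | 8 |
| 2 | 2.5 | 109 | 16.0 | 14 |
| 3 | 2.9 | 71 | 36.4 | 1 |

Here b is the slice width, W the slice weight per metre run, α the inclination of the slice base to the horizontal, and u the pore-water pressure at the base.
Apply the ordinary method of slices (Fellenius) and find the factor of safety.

FS = 1.52

Ordinary method of slices: FS = Σ[c'·Δl_i + (W_i cosα_i − u_i·Δl_i)·tanφ'] / Σ W_i sinα_i, with Δl_i = b_i / cosα_i.
Slice 1: Δl = 2.4/cos(-0.8°) = 2.400 m; N'_1 = 42·cos(-0.8°) − 8·2.400 = 22.8; c'Δl = 3.60; W sinα = -0.6
Slice 2: Δl = 2.5/cos16.0° = 2.601 m; N'_2 = 109·cos16.0° − 14·2.601 = 68.4; c'Δl = 3.90; W sinα = 30.0
Slice 3: Δl = 2.9/cos36.4° = 3.603 m; N'_3 = 71·cos36.4° − 1·3.603 = 53.5; c'Δl = 5.40; W sinα = 42.1
Σc'Δl = 12.9 kN/m; ΣN' = 144.7 kN/m; ΣW sinα = 71.6 kN/m
Resisting = 12.9 + 144.7·tan33.5° = 12.9 + 95.8 = 108.7 kN/m
FS = 108.7 / 71.6 = 1.518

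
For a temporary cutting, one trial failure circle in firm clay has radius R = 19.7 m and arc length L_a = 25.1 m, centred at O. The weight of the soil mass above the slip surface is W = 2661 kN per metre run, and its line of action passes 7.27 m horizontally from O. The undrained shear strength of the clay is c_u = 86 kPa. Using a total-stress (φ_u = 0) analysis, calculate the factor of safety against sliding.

Taking moments about the centre O, the resisting moment is provided by the undrained shear strength acting along the arc:
M_R = c_u·L_a·R = 86·25.10·19.7 = 42524.4 kN·m/m
M_D = W·d = 2661·7.27 = 19345.5 kN·m/m
FS = M_R / M_D = 42524.4 / 19345.5 = 2.198

FS = 2.20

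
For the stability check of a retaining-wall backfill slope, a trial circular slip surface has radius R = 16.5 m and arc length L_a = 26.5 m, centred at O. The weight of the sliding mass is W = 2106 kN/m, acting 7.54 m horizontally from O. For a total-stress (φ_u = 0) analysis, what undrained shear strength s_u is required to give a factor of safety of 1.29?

s_u = 46.8 kPa

FS = s_u·L_a·R / (W·d), so s_u = FS·W·d / (L_a·R).
s_u = 1.29·2106·7.54 / (26.50·16.5) = 20484.2 / 437.25 = 46.85 kPa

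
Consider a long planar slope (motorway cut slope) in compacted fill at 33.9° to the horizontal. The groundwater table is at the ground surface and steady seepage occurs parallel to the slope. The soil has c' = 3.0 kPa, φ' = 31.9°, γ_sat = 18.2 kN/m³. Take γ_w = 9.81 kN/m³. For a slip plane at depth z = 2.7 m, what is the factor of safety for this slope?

FS = 0.56

With seepage parallel to the slope and the water table at the surface, the effective normal stress on the slip plane uses the buoyant unit weight γ' = γ_sat − γ_w while the driving shear stress uses γ_sat:
FS = [c' + γ' z cos²β tanφ'] / [γ_sat z sinβ cosβ]
γ' = 18.2 − 9.81 = 8.39 kN/m³
Numerator = 3.0 + 8.39·2.7·cos²33.9°·tan31.9° = 3.0 + 8.39·2.7·0.6889·0.6224 = 12.714 kPa
Denominator = 18.2·2.7·sin33.9°·cos33.9° = 18.2·2.7·0.5577·0.8300 = 22.749 kPa
FS = 12.714 / 22.749 = 0.559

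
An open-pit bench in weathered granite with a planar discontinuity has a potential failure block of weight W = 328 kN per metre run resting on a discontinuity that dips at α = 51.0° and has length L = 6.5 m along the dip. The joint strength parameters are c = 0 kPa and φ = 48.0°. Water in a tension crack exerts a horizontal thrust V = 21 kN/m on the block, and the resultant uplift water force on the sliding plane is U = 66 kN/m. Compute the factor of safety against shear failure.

Resolving the block weight along and normal to the plane and applying the Mohr–Coulomb strength on the joint:
N' = W cosα − U − V sinα = 328·cos51.0° − 66 − 21·sin51.0° = 124.1 kN/m
Driving force T = W sinα + V cosα = 328·sin51.0° + 21·cos51.0° = 268.1 kN/m
Resisting force R = c·L + N'·tanφ = 0·6.5 + 124.1·tan48.0° = 0.0 + 137.8 = 137.8 kN/m
FS = R / T = 137.8 / 268.1 = 0.514

FS = 0.51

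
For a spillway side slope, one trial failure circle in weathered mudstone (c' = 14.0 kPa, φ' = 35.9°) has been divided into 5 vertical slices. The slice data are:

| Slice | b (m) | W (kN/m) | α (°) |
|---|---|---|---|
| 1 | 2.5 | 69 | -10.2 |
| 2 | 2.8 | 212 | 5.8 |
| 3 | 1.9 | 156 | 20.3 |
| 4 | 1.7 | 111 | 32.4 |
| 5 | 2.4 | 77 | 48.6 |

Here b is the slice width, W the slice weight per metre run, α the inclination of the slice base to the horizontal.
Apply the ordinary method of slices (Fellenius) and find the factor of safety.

FS = 3.29

Ordinary method of slices: FS = Σ[c'·Δl_i + (W_i cosα_i)·tanφ'] / Σ W_i sinα_i, with Δl_i = b_i / cosα_i.
Slice 1: Δl = 2.5/cos(-10.2°) = 2.540 m; N'_1 = 69·cos(-10.2°) = 67.9; c'Δl = 35.56; W sinα = -12.2
Slice 2: Δl = 2.8/cos5.8° = 2.814 m; N'_2 = 212·cos5.8° = 210.9; c'Δl = 39.40; W sinα = 21.4
Slice 3: Δl = 1.9/cos20.3° = 2.026 m; N'_3 = 156·cos20.3° = 146.3; c'Δl = 28.36; W sinα = 54.1
Slice 4: Δl = 1.7/cos32.4° = 2.013 m; N'_4 = 111·cos32.4° = 93.7; c'Δl = 28.19; W sinα = 59.5
Slice 5: Δl = 2.4/cos48.6° = 3.629 m; N'_5 = 77·cos48.6° = 50.9; c'Δl = 50.81; W sinα = 57.8
Σc'Δl = 182.3 kN/m; ΣN' = 569.8 kN/m; ΣW sinα = 180.6 kN/m
Resisting = 182.3 + 569.8·tan35.9° = 182.3 + 412.4 = 594.8 kN/m
FS = 594.8 / 180.6 = 3.294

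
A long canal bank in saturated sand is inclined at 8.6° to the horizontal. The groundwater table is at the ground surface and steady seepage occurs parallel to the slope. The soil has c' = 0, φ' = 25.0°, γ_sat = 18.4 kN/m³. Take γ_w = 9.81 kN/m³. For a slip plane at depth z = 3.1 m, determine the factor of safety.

With seepage parallel to the slope and the water table at the surface, the effective normal stress on the slip plane uses the buoyant unit weight γ' = γ_sat − γ_w while the driving shear stress uses γ_sat:
FS = [c' + γ' z cos²β tanφ'] / [γ_sat z sinβ cosβ]
(For c' = 0 this reduces to FS = (γ'/γ_sat)·tanφ'/tanβ.)
γ' = 18.4 − 9.81 = 8.59 kN/m³
Numerator = 0.0 + 8.59·3.1·cos²8.6°·tan25.0° = 0.0 + 8.59·3.1·0.9776·0.4663 = 12.140 kPa
Denominator = 18.4·3.1·sin8.6°·cos8.6° = 18.4·3.1·0.1495·0.9888 = 8.434 kPa
FS = 12.140 / 8.434 = 1.439

FS = 1.44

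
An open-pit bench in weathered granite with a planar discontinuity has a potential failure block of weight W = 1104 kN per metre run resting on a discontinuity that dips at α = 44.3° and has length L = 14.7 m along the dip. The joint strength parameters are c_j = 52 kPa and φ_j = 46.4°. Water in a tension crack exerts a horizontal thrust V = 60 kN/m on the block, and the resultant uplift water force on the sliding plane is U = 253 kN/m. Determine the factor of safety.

FS = 1.58

Resolving the block weight along and normal to the plane and applying the Mohr–Coulomb strength on the joint:
N' = W cosα − U − V sinα = 1104·cos44.3° − 253 − 60·sin44.3° = 495.2 kN/m
Driving force T = W sinα + V cosα = 1104·sin44.3° + 60·cos44.3° = 814.0 kN/m
Resisting force R = c_j·L + N'·tanφ_j = 52·14.7 + 495.2·tan46.4° = 764.4 + 520.0 = 1284.4 kN/m
FS = R / T = 1284.4 / 814.0 = 1.578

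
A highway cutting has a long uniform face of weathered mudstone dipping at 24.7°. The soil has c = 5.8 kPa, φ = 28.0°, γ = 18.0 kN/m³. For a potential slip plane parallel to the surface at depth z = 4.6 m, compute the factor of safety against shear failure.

FS = 1.34

For an infinite slope with a slip plane parallel to the surface (no pore pressure): FS = [c + γz cos²β tanφ] / [γz sinβ cosβ].
γz = 18.0·4.6 = 82.80 kN/m²
Numerator = 5.8 + 82.80·cos²24.7°·tan28.0° = 5.8 + 82.80·0.8254·0.5317 = 42.138 kPa
Denominator = 82.80·sin24.7°·cos24.7° = 82.80·0.4179·0.9085 = 31.434 kPa
FS = 42.138 / 31.434 = 1.341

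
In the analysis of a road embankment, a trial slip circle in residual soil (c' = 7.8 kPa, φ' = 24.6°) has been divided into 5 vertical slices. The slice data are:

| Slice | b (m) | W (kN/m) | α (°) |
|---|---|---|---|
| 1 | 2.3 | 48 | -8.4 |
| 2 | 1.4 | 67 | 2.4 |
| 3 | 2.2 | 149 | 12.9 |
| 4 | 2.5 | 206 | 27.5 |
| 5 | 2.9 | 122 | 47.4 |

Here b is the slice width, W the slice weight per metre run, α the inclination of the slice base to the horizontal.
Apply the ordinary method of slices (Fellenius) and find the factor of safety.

FS = 1.60

Ordinary method of slices: FS = Σ[c'·Δl_i + (W_i cosα_i)·tanφ'] / Σ W_i sinα_i, with Δl_i = b_i / cosα_i.
Slice 1: Δl = 2.3/cos(-8.4°) = 2.325 m; N'_1 = 48·cos(-8.4°) = 47.5; c'Δl = 18.13; W sinα = -7.0
Slice 2: Δl = 1.4/cos2.4° = 1.401 m; N'_2 = 67·cos2.4° = 66.9; c'Δl = 10.93; W sinα = 2.8
Slice 3: Δl = 2.2/cos12.9° = 2.257 m; N'_3 = 149·cos12.9° = 145.2; c'Δl = 17.60; W sinα = 33.3
Slice 4: Δl = 2.5/cos27.5° = 2.818 m; N'_4 = 206·cos27.5° = 182.7; c'Δl = 21.98; W sinα = 95.1
Slice 5: Δl = 2.9/cos47.4° = 4.284 m; N'_5 = 122·cos47.4° = 82.6; c'Δl = 33.42; W sinα = 89.8
Σc'Δl = 102.1 kN/m; ΣN' = 525.0 kN/m; ΣW sinα = 214.0 kN/m
Resisting = 102.1 + 525.0·tan24.6° = 102.1 + 240.3 = 342.4 kN/m
FS = 342.4 / 214.0 = 1.600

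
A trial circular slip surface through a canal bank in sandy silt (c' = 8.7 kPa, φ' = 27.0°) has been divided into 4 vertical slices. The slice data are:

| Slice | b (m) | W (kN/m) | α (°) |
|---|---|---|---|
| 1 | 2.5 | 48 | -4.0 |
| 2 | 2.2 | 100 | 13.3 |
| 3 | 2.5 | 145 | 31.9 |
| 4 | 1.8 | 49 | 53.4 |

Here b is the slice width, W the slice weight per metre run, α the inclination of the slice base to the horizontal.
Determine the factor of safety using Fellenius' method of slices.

Ordinary method of slices: FS = Σ[c'·Δl_i + (W_i cosα_i)·tanφ'] / Σ W_i sinα_i, with Δl_i = b_i / cosα_i.
Slice 1: Δl = 2.5/cos(-4.0°) = 2.506 m; N'_1 = 48·cos(-4.0°) = 47.9; c'Δl = 21.80; W sinα = -3.3
Slice 2: Δl = 2.2/cos13.3° = 2.261 m; N'_2 = 100·cos13.3° = 97.3; c'Δl = 19.67; W sinα = 23.0
Slice 3: Δl = 2.5/cos31.9° = 2.945 m; N'_3 = 145·cos31.9° = 123.1; c'Δl = 25.62; W sinα = 76.6
Slice 4: Δl = 1.8/cos53.4° = 3.019 m; N'_4 = 49·cos53.4° = 29.2; c'Δl = 26.27; W sinα = 39.3
Σc'Δl = 93.4 kN/m; ΣN' = 297.5 kN/m; ΣW sinα = 135.6 kN/m
Resisting = 93.4 + 297.5·tan27.0° = 93.4 + 151.6 = 244.9 kN/m
FS = 244.9 / 135.6 = 1.806

FS = 1.81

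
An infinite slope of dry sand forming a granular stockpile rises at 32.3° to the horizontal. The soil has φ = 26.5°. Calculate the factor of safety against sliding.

For a dry cohesionless infinite slope the factor of safety is FS = tanφ / tanβ.
FS = tan26.5° / tan32.3° = 0.4986 / 0.6322 = 0.789

FS = 0.79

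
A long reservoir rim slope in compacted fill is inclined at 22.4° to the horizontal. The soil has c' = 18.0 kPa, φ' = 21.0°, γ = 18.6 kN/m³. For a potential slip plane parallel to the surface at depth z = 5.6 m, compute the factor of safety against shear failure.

FS = 1.42

For an infinite slope with a slip plane parallel to the surface (no pore pressure): FS = [c' + γz cos²β tanφ'] / [γz sinβ cosβ].
γz = 18.6·5.6 = 104.16 kN/m²
Numerator = 18.0 + 104.16·cos²22.4°·tan21.0° = 18.0 + 104.16·0.8548·0.3839 = 52.177 kPa
Denominator = 104.16·sin22.4°·cos22.4° = 104.16·0.3811·0.9245 = 36.697 kPa
FS = 52.177 / 36.697 = 1.422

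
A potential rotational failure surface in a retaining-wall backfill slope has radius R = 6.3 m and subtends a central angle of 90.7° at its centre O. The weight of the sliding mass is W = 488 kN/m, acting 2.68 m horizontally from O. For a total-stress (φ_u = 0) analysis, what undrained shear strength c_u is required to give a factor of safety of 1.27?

c_u = 26.4 kPa

FS = c_u·L_a·R / (W·d), so c_u = FS·W·d / (L_a·R).
Arc length L_a = R·θ = 6.3·(90.7°·π/180) = 6.3·1.5830 = 9.97 m
c_u = 1.27·488·2.68 / (9.97·6.3) = 1661.0 / 62.83 = 26.44 kPa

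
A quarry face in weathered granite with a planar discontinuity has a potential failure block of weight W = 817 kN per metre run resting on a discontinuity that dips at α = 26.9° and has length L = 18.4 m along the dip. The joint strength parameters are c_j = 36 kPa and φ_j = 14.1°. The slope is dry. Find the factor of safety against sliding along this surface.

FS = 2.29

Resolving the block weight along and normal to the plane and applying the Mohr–Coulomb strength on the joint:
N' = W cosα = 817·cos26.9° = 728.6 kN/m
Driving force T = W sinα = 817·sin26.9° = 369.6 kN/m
Resisting force R = c_j·L + N'·tanφ_j = 36·18.4 + 728.6·tan14.1° = 662.4 + 183.0 = 845.4 kN/m
FS = R / T = 845.4 / 369.6 = 2.287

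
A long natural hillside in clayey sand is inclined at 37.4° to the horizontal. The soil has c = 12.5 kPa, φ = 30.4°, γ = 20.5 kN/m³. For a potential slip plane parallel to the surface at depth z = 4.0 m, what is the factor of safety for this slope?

FS = 1.08

For an infinite slope with a slip plane parallel to the surface (no pore pressure): FS = [c + γz cos²β tanφ] / [γz sinβ cosβ].
γz = 20.5·4.0 = 82.00 kN/m²
Numerator = 12.5 + 82.00·cos²37.4°·tan30.4° = 12.5 + 82.00·0.6311·0.5867 = 42.861 kPa
Denominator = 82.00·sin37.4°·cos37.4° = 82.00·0.6074·0.7944 = 39.566 kPa
FS = 42.861 / 39.566 = 1.083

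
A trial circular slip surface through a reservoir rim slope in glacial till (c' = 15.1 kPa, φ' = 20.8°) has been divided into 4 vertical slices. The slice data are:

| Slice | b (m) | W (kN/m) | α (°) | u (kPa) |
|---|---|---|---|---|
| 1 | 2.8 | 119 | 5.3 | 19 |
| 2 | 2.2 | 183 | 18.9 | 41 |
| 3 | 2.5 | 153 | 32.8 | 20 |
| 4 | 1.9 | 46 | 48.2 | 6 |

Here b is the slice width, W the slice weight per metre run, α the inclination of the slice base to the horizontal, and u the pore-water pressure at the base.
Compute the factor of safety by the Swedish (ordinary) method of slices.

Ordinary method of slices: FS = Σ[c'·Δl_i + (W_i cosα_i − u_i·Δl_i)·tanφ'] / Σ W_i sinα_i, with Δl_i = b_i / cosα_i.
Slice 1: Δl = 2.8/cos5.3° = 2.812 m; N'_1 = 119·cos5.3° − 19·2.812 = 65.1; c'Δl = 42.46; W sinα = 11.0
Slice 2: Δl = 2.2/cos18.9° = 2.325 m; N'_2 = 183·cos18.9° − 41·2.325 = 77.8; c'Δl = 35.11; W sinα = 59.3
Slice 3: Δl = 2.5/cos32.8° = 2.974 m; N'_3 = 153·cos32.8° − 20·2.974 = 69.1; c'Δl = 44.91; W sinα = 82.9
Slice 4: Δl = 1.9/cos48.2° = 2.851 m; N'_4 = 46·cos48.2° − 6·2.851 = 13.6; c'Δl = 43.04; W sinα = 34.3
Σc'Δl = 165.5 kN/m; ΣN' = 225.5 kN/m; ΣW sinα = 187.4 kN/m
Resisting = 165.5 + 225.5·tan20.8° = 165.5 + 85.7 = 251.2 kN/m
FS = 251.2 / 187.4 = 1.340

FS = 1.34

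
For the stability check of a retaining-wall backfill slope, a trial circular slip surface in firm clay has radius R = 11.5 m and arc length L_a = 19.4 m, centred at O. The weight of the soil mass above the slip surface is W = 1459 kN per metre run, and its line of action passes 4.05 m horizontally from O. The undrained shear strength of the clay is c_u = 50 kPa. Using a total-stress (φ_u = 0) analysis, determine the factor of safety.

FS = 1.89

Taking moments about the centre O, the resisting moment is provided by the undrained shear strength acting along the arc:
M_R = c_u·L_a·R = 50·19.40·11.5 = 11155.0 kN·m/m
M_D = W·d = 1459·4.05 = 5908.9 kN·m/m
FS = M_R / M_D = 11155.0 / 5908.9 = 1.888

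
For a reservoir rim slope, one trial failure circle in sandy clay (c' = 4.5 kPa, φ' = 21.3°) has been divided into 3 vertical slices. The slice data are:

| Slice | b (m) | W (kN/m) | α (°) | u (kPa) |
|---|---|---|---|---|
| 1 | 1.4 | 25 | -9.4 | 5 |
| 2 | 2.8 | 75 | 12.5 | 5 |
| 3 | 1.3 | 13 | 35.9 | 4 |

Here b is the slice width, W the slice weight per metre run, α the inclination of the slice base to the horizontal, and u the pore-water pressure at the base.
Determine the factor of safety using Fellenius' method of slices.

FS = 2.93

Ordinary method of slices: FS = Σ[c'·Δl_i + (W_i cosα_i − u_i·Δl_i)·tanφ'] / Σ W_i sinα_i, with Δl_i = b_i / cosα_i.
Slice 1: Δl = 1.4/cos(-9.4°) = 1.419 m; N'_1 = 25·cos(-9.4°) − 5·1.419 = 17.6; c'Δl = 6.39; W sinα = -4.1
Slice 2: Δl = 2.8/cos12.5° = 2.868 m; N'_2 = 75·cos12.5° − 5·2.868 = 58.9; c'Δl = 12.91; W sinα = 16.2
Slice 3: Δl = 1.3/cos35.9° = 1.605 m; N'_3 = 13·cos35.9° − 4·1.605 = 4.1; c'Δl = 7.22; W sinα = 7.6
Σc'Δl = 26.5 kN/m; ΣN' = 80.6 kN/m; ΣW sinα = 19.8 kN/m
Resisting = 26.5 + 80.6·tan21.3° = 26.5 + 31.4 = 57.9 kN/m
FS = 57.9 / 19.8 = 2.929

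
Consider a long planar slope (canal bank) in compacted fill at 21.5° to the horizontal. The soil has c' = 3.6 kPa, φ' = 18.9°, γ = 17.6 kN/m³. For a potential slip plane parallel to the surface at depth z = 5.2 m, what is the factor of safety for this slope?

For an infinite slope with a slip plane parallel to the surface (no pore pressure): FS = [c' + γz cos²β tanφ'] / [γz sinβ cosβ].
γz = 17.6·5.2 = 91.52 kN/m²
Numerator = 3.6 + 91.52·cos²21.5°·tan18.9° = 3.6 + 91.52·0.8657·0.3424 = 30.725 kPa
Denominator = 91.52·sin21.5°·cos21.5° = 91.52·0.3665·0.9304 = 31.208 kPa
FS = 30.725 / 31.208 = 0.985

FS = 0.98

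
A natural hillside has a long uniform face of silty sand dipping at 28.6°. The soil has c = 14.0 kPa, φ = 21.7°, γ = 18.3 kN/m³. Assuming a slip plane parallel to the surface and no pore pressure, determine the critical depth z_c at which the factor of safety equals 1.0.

Setting FS = 1.00 in FS = [c + γz cos²β tanφ] / [γz sinβ cosβ] and solving for z:
z = c / [γ cosβ (FS·sinβ − cosβ·tanφ)]
  = 14.0 / [18.3·cos28.6°·(1.00·sin28.6° − cos28.6°·tan21.7°)]
  = 14.0 / [18.3·0.8780·(1.00·0.4787 − 0.8780·0.3979)]
  = 14.0 / 2.0775 = 6.739 m

z_c = 6.74 m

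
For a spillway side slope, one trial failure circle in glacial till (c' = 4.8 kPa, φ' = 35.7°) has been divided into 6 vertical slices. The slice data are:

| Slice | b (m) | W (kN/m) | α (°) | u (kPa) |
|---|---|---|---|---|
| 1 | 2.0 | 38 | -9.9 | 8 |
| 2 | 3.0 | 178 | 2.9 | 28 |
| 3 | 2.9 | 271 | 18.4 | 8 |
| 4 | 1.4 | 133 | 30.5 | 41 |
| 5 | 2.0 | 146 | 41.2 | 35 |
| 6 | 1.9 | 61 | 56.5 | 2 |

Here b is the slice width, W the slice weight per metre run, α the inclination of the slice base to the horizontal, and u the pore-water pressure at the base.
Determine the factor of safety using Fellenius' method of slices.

FS = 1.29

Ordinary method of slices: FS = Σ[c'·Δl_i + (W_i cosα_i − u_i·Δl_i)·tanφ'] / Σ W_i sinα_i, with Δl_i = b_i / cosα_i.
Slice 1: Δl = 2.0/cos(-9.9°) = 2.030 m; N'_1 = 38·cos(-9.9°) − 8·2.030 = 21.2; c'Δl = 9.75; W sinα = -6.5
Slice 2: Δl = 3.0/cos2.9° = 3.004 m; N'_2 = 178·cos2.9° − 28·3.004 = 93.7; c'Δl = 14.42; W sinα = 9.0
Slice 3: Δl = 2.9/cos18.4° = 3.056 m; N'_3 = 271·cos18.4° − 8·3.056 = 232.7; c'Δl = 14.67; W sinα = 85.5
Slice 4: Δl = 1.4/cos30.5° = 1.625 m; N'_4 = 133·cos30.5° − 41·1.625 = 48.0; c'Δl = 7.80; W sinα = 67.5
Slice 5: Δl = 2.0/cos41.2° = 2.658 m; N'_5 = 146·cos41.2° − 35·2.658 = 16.8; c'Δl = 12.76; W sinα = 96.2
Slice 6: Δl = 1.9/cos56.5° = 3.442 m; N'_6 = 61·cos56.5° − 2·3.442 = 26.8; c'Δl = 16.52; W sinα = 50.9
Σc'Δl = 75.9 kN/m; ΣN' = 439.1 kN/m; ΣW sinα = 302.6 kN/m
Resisting = 75.9 + 439.1·tan35.7° = 75.9 + 315.5 = 391.5 kN/m
FS = 391.5 / 302.6 = 1.294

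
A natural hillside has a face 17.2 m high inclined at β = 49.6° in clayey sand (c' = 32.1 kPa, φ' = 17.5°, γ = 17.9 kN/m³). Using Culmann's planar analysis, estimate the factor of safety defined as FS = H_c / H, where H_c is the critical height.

H_c = (4c'/γ) · sinβ cosφ' / [1 − cos(β − φ')]
    = (4·32.1/17.9) · sin49.6°·cos17.5° / [1 − cos32.1°]
    = 7.173 · 0.7263 / 0.1529 = 34.08 m
FS = H_c / H = 34.08 / 17.2 = 1.981

FS = 1.98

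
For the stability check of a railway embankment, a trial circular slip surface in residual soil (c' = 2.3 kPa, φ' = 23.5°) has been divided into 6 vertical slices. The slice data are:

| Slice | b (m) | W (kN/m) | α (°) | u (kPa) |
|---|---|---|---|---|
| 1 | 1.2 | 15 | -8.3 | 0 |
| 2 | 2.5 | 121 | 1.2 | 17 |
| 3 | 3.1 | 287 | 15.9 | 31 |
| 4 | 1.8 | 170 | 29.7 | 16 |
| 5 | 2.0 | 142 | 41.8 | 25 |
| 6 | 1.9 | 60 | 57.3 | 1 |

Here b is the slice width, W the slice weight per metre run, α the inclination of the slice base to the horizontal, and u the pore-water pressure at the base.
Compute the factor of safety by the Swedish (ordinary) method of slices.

FS = 0.75

Ordinary method of slices: FS = Σ[c'·Δl_i + (W_i cosα_i − u_i·Δl_i)·tanφ'] / Σ W_i sinα_i, with Δl_i = b_i / cosα_i.
Slice 1: Δl = 1.2/cos(-8.3°) = 1.213 m; N'_1 = 15·cos(-8.3°) − 0·1.213 = 14.8; c'Δl = 2.79; W sinα = -2.2
Slice 2: Δl = 2.5/cos1.2° = 2.501 m; N'_2 = 121·cos1.2° − 17·2.501 = 78.5; c'Δl = 5.75; W sinα = 2.5
Slice 3: Δl = 3.1/cos15.9° = 3.223 m; N'_3 = 287·cos15.9° − 31·3.223 = 176.1; c'Δl = 7.41; W sinα = 78.6
Slice 4: Δl = 1.8/cos29.7° = 2.072 m; N'_4 = 170·cos29.7° − 16·2.072 = 114.5; c'Δl = 4.77; W sinα = 84.2
Slice 5: Δl = 2.0/cos41.8° = 2.683 m; N'_5 = 142·cos41.8° − 25·2.683 = 38.8; c'Δl = 6.17; W sinα = 94.6
Slice 6: Δl = 1.9/cos57.3° = 3.517 m; N'_6 = 60·cos57.3° − 1·3.517 = 28.9; c'Δl = 8.09; W sinα = 50.5
Σc'Δl = 35.0 kN/m; ΣN' = 451.6 kN/m; ΣW sinα = 308.4 kN/m
Resisting = 35.0 + 451.6·tan23.5° = 35.0 + 196.4 = 231.3 kN/m
FS = 231.3 / 308.4 = 0.750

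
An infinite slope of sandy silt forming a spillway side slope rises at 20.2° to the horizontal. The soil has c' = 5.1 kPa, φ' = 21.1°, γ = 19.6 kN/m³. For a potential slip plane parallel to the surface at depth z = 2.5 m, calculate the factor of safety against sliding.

FS = 1.37

For an infinite slope with a slip plane parallel to the surface (no pore pressure): FS = [c' + γz cos²β tanφ'] / [γz sinβ cosβ].
γz = 19.6·2.5 = 49.00 kN/m²
Numerator = 5.1 + 49.00·cos²20.2°·tan21.1° = 5.1 + 49.00·0.8808·0.3859 = 21.753 kPa
Denominator = 49.00·sin20.2°·cos20.2° = 49.00·0.3453·0.9385 = 15.879 kPa
FS = 21.753 / 15.879 = 1.370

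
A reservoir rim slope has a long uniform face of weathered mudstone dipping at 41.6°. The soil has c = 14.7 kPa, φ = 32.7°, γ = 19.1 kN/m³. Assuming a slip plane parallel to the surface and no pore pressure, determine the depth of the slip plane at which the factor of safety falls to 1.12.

z = 3.91 m

Setting FS = 1.12 in FS = [c + γz cos²β tanφ] / [γz sinβ cosβ] and solving for z:
z = c / [γ cosβ (FS·sinβ − cosβ·tanφ)]
  = 14.7 / [19.1·cos41.6°·(1.12·sin41.6° − cos41.6°·tan32.7°)]
  = 14.7 / [19.1·0.7478·(1.12·0.6639 − 0.7478·0.6420)]
  = 14.7 / 3.7638 = 3.906 m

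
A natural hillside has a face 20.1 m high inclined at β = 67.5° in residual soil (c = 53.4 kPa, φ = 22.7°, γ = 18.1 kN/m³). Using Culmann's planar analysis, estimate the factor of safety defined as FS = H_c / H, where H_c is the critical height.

H_c = (4c/γ) · sinβ cosφ / [1 − cos(β − φ)]
    = (4·53.4/18.1) · sin67.5°·cos22.7° / [1 − cos44.8°]
    = 11.801 · 0.8523 / 0.2904 = 34.63 m
FS = H_c / H = 34.63 / 20.1 = 1.723

FS = 1.72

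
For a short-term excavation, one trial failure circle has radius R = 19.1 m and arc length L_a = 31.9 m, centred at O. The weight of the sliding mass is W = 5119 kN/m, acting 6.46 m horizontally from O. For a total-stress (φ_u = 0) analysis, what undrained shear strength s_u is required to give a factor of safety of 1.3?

s_u = 70.6 kPa

FS = s_u·L_a·R / (W·d), so s_u = FS·W·d / (L_a·R).
s_u = 1.3·5119·6.46 / (31.90·19.1) = 42989.4 / 609.29 = 70.56 kPa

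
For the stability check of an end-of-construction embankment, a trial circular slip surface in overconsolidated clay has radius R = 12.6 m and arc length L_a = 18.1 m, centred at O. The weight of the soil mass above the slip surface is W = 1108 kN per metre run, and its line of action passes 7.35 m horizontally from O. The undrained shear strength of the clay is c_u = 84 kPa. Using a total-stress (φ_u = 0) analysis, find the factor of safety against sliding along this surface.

FS = 2.35

Taking moments about the centre O, the resisting moment is provided by the undrained shear strength acting along the arc:
M_R = c_u·L_a·R = 84·18.10·12.6 = 19157.0 kN·m/m
M_D = W·d = 1108·7.35 = 8143.8 kN·m/m
FS = M_R / M_D = 19157.0 / 8143.8 = 2.352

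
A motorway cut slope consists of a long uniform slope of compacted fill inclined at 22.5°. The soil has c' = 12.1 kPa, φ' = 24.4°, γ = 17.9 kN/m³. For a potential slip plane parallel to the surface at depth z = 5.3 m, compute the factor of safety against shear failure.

FS = 1.46

For an infinite slope with a slip plane parallel to the surface (no pore pressure): FS = [c' + γz cos²β tanφ'] / [γz sinβ cosβ].
γz = 17.9·5.3 = 94.87 kN/m²
Numerator = 12.1 + 94.87·cos²22.5°·tan24.4° = 12.1 + 94.87·0.8536·0.4536 = 48.833 kPa
Denominator = 94.87·sin22.5°·cos22.5° = 94.87·0.3827·0.9239 = 33.542 kPa
FS = 48.833 / 33.542 = 1.456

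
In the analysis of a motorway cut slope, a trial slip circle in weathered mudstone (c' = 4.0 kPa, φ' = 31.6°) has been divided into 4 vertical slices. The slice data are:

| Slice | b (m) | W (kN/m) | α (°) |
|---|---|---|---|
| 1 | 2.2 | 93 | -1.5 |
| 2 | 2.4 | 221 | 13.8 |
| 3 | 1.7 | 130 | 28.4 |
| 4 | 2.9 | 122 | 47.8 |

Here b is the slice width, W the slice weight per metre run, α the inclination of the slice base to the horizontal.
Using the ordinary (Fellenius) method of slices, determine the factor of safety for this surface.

Ordinary method of slices: FS = Σ[c'·Δl_i + (W_i cosα_i)·tanφ'] / Σ W_i sinα_i, with Δl_i = b_i / cosα_i.
Slice 1: Δl = 2.2/cos(-1.5°) = 2.201 m; N'_1 = 93·cos(-1.5°) = 93.0; c'Δl = 8.80; W sinα = -2.4
Slice 2: Δl = 2.4/cos13.8° = 2.471 m; N'_2 = 221·cos13.8° = 214.6; c'Δl = 9.89; W sinα = 52.7
Slice 3: Δl = 1.7/cos28.4° = 1.933 m; N'_3 = 130·cos28.4° = 114.4; c'Δl = 7.73; W sinα = 61.8
Slice 4: Δl = 2.9/cos47.8° = 4.317 m; N'_4 = 122·cos47.8° = 81.9; c'Δl = 17.27; W sinα = 90.4
Σc'Δl = 43.7 kN/m; ΣN' = 503.9 kN/m; ΣW sinα = 202.5 kN/m
Resisting = 43.7 + 503.9·tan31.6° = 43.7 + 310.0 = 353.7 kN/m
FS = 353.7 / 202.5 = 1.747

FS = 1.75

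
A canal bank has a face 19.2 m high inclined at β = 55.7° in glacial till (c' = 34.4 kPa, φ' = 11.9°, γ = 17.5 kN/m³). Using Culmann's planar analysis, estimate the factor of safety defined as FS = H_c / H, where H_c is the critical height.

FS = 1.19

H_c = (4c'/γ) · sinβ cosφ' / [1 − cos(β − φ')]
    = (4·34.4/17.5) · sin55.7°·cos11.9° / [1 − cos43.8°]
    = 7.863 · 0.8083 / 0.2782 = 22.84 m
FS = H_c / H = 22.84 / 19.2 = 1.190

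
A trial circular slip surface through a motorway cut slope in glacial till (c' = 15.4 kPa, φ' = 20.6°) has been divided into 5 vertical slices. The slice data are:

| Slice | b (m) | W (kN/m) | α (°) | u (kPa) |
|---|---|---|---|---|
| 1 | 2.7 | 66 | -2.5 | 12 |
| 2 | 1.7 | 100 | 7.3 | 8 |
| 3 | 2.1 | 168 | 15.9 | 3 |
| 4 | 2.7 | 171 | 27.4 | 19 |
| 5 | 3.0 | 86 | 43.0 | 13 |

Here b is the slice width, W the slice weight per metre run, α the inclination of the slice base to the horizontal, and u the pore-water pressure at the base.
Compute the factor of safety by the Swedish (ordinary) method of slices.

Ordinary method of slices: FS = Σ[c'·Δl_i + (W_i cosα_i − u_i·Δl_i)·tanφ'] / Σ W_i sinα_i, with Δl_i = b_i / cosα_i.
Slice 1: Δl = 2.7/cos(-2.5°) = 2.703 m; N'_1 = 66·cos(-2.5°) − 12·2.703 = 33.5; c'Δl = 41.62; W sinα = -2.9
Slice 2: Δl = 1.7/cos7.3° = 1.714 m; N'_2 = 100·cos7.3° − 8·1.714 = 85.5; c'Δl = 26.39; W sinα = 12.7
Slice 3: Δl = 2.1/cos15.9° = 2.184 m; N'_3 = 168·cos15.9° − 3·2.184 = 155.0; c'Δl = 33.63; W sinα = 46.0
Slice 4: Δl = 2.7/cos27.4° = 3.041 m; N'_4 = 171·cos27.4° − 19·3.041 = 94.0; c'Δl = 46.83; W sinα = 78.7
Slice 5: Δl = 3.0/cos43.0° = 4.102 m; N'_5 = 86·cos43.0° − 13·4.102 = 9.6; c'Δl = 63.17; W sinα = 58.7
Σc'Δl = 211.6 kN/m; ΣN' = 377.6 kN/m; ΣW sinα = 193.2 kN/m
Resisting = 211.6 + 377.6·tan20.6° = 211.6 + 141.9 = 353.6 kN/m
FS = 353.6 / 193.2 = 1.830

FS = 1.83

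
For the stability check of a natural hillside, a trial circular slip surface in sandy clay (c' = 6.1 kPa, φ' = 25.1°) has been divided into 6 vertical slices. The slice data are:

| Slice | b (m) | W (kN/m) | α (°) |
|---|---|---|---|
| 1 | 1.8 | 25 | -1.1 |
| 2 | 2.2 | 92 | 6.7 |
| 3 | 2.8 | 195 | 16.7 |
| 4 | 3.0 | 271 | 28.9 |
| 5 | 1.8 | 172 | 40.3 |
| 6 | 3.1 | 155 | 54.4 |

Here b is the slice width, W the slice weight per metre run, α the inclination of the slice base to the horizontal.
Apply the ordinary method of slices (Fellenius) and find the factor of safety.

FS = 1.07

Ordinary method of slices: FS = Σ[c'·Δl_i + (W_i cosα_i)·tanφ'] / Σ W_i sinα_i, with Δl_i = b_i / cosα_i.
Slice 1: Δl = 1.8/cos(-1.1°) = 1.800 m; N'_1 = 25·cos(-1.1°) = 25.0; c'Δl = 10.98; W sinα = -0.5
Slice 2: Δl = 2.2/cos6.7° = 2.215 m; N'_2 = 92·cos6.7° = 91.4; c'Δl = 13.51; W sinα = 10.7
Slice 3: Δl = 2.8/cos16.7° = 2.923 m; N'_3 = 195·cos16.7° = 186.8; c'Δl = 17.83; W sinα = 56.0
Slice 4: Δl = 3.0/cos28.9° = 3.427 m; N'_4 = 271·cos28.9° = 237.3; c'Δl = 20.90; W sinα = 131.0
Slice 5: Δl = 1.8/cos40.3° = 2.360 m; N'_5 = 172·cos40.3° = 131.2; c'Δl = 14.40; W sinα = 111.2
Slice 6: Δl = 3.1/cos54.4° = 5.325 m; N'_6 = 155·cos54.4° = 90.2; c'Δl = 32.48; W sinα = 126.0
Σc'Δl = 110.1 kN/m; ΣN' = 761.8 kN/m; ΣW sinα = 434.5 kN/m
Resisting = 110.1 + 761.8·tan25.1° = 110.1 + 356.9 = 467.0 kN/m
FS = 467.0 / 434.5 = 1.075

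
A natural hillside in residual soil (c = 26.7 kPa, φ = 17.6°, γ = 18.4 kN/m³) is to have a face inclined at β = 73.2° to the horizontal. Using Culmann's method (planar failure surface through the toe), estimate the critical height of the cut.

H_c = 12.17 m

Culmann's analysis gives the critical failure plane at α_cr = (β + φ)/2 = (73.2 + 17.6)/2 = 45.4°, and the critical height
H_c = (4c/γ) · sinβ cosφ / [1 − cos(β − φ)]
    = (4·26.7/18.4) · sin73.2°·cos17.6° / [1 − cos(55.6°)]
    = 5.804 · 0.9573·0.9532 / [1 − 0.5650]
    = 5.804 · 0.9125 / 0.4350
    = 12.17 m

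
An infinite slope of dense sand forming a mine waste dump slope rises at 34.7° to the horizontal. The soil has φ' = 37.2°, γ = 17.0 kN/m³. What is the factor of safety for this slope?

For a dry cohesionless infinite slope the factor of safety is FS = tanφ' / tanβ.
FS = tan37.2° / tan34.7° = 0.7590 / 0.6924 = 1.096

FS = 1.10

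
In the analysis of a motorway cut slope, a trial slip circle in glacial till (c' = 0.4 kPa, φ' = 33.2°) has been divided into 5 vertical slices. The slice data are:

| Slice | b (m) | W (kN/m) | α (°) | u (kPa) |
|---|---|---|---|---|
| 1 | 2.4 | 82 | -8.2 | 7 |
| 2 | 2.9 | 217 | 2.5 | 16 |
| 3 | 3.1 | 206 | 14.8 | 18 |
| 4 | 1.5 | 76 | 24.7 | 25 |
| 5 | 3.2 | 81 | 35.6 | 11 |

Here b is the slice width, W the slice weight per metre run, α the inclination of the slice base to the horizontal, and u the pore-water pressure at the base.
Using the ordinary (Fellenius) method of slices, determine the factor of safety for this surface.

FS = 2.20

Ordinary method of slices: FS = Σ[c'·Δl_i + (W_i cosα_i − u_i·Δl_i)·tanφ'] / Σ W_i sinα_i, with Δl_i = b_i / cosα_i.
Slice 1: Δl = 2.4/cos(-8.2°) = 2.425 m; N'_1 = 82·cos(-8.2°) − 7·2.425 = 64.2; c'Δl = 0.97; W sinα = -11.7
Slice 2: Δl = 2.9/cos2.5° = 2.903 m; N'_2 = 217·cos2.5° − 16·2.903 = 170.3; c'Δl = 1.16; W sinα = 9.5
Slice 3: Δl = 3.1/cos14.8° = 3.206 m; N'_3 = 206·cos14.8° − 18·3.206 = 141.5; c'Δl = 1.28; W sinα = 52.6
Slice 4: Δl = 1.5/cos24.7° = 1.651 m; N'_4 = 76·cos24.7° − 25·1.651 = 27.8; c'Δl = 0.66; W sinα = 31.8
Slice 5: Δl = 3.2/cos35.6° = 3.936 m; N'_5 = 81·cos35.6° − 11·3.936 = 22.6; c'Δl = 1.57; W sinα = 47.2
Σc'Δl = 5.6 kN/m; ΣN' = 426.3 kN/m; ΣW sinα = 129.3 kN/m
Resisting = 5.6 + 426.3·tan33.2° = 5.6 + 279.0 = 284.6 kN/m
FS = 284.6 / 129.3 = 2.201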